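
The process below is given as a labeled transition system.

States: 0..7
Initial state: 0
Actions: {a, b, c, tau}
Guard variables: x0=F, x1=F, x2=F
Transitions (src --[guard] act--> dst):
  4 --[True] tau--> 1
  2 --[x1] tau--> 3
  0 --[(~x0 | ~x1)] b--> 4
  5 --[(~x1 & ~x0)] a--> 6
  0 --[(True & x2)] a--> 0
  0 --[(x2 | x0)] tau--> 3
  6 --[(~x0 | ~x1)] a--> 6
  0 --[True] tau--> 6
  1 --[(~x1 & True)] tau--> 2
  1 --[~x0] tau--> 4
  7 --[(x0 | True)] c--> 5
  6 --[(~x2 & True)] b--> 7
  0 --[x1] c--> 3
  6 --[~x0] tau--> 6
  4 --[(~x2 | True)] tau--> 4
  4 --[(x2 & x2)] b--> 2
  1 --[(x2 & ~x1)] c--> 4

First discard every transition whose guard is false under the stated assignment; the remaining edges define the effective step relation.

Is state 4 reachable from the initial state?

Answer: REACHABLE

Analysis:
11 transition(s) survive guard evaluation.
depth 0: {0}
depth 1: {4,6}  now seen {0,4,6}
depth 2: {1,7}  now seen {0,1,4,6,7}
depth 3: {2,5}  now seen {0,1,2,4,5,6,7}
R = {0,1,2,4,5,6,7}
Path to 4: b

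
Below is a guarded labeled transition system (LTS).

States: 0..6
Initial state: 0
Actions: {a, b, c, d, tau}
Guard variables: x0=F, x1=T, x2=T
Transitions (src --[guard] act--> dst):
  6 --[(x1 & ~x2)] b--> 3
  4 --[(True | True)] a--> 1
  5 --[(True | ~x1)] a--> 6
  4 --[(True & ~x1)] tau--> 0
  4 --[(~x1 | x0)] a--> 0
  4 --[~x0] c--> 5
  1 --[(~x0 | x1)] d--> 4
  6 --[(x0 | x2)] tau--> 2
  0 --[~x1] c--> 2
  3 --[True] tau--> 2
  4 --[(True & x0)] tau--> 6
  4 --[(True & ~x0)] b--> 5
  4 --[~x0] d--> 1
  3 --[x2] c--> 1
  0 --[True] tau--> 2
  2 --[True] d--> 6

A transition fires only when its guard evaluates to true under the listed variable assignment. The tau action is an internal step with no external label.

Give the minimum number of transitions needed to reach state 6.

Layered search for 6:
  depth 0: {0}
  depth 1: {2}
  depth 2: {6}
depth(6)=2, e.g. tau·d

Answer: 2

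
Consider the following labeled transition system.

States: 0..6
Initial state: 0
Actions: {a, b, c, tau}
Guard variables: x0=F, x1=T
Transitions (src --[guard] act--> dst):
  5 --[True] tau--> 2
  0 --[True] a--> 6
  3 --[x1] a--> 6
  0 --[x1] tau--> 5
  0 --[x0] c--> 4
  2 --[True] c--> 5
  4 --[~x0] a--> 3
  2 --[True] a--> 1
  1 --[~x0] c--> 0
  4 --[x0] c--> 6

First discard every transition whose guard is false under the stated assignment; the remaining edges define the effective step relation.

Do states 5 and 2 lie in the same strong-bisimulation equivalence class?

Compute ~ classes (split until stable):
  round 0: {{0,1,2,3,4,5,6}}
  round 1: {{0},{1},{2},{3,4},{5},{6}}
  round 2: {{0},{1},{2},{3},{4},{5},{6}}
stable after 3 split(s): 7 block(s)
5∈{5}, 2∈{2}

Answer: NOT BISIMILAR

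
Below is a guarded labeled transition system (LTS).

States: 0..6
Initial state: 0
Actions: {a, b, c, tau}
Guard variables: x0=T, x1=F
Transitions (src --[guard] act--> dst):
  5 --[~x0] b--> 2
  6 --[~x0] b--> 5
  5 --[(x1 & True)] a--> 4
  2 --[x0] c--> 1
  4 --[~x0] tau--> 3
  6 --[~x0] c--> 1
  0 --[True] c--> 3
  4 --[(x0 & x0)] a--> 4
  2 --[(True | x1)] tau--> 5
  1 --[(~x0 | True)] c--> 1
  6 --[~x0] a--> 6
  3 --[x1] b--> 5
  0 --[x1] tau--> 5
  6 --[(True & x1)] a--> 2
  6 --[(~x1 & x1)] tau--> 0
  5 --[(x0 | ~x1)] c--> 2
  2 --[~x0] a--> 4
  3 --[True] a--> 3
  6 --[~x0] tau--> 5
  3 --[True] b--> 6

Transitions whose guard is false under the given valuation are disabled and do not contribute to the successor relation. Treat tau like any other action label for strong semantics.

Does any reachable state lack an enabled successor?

Answer: DEADLOCK at state 6

Analysis:
R = {0,3,6}
  0: c→3  [deg 1]
  3: a→3  b→6  [deg 2]
  6: ∅  [STUCK]
witness 6: c·b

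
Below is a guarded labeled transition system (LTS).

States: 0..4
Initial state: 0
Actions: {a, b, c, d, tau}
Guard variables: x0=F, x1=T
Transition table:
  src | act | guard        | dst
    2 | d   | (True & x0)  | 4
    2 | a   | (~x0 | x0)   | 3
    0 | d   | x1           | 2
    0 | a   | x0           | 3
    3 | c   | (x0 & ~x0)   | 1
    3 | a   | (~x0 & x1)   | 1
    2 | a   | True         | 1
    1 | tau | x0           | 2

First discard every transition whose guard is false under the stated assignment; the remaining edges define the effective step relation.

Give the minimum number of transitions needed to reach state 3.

Answer: 2

Working:
Layered search for 3:
  L0 = {0}
  L1 = {2}
  L2 = {1,3}
depth(3)=2, e.g. d·a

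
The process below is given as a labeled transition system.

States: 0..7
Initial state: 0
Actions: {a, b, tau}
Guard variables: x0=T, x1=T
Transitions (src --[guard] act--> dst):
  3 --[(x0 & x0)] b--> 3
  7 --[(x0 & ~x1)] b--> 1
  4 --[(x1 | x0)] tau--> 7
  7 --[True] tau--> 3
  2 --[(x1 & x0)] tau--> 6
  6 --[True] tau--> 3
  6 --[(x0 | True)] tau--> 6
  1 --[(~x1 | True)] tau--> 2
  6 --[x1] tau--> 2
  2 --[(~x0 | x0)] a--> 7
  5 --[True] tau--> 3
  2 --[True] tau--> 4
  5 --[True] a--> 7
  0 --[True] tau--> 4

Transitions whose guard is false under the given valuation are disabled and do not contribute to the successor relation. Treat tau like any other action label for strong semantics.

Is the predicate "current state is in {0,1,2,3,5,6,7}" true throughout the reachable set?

Inv-set: {0,1,2,3,5,6,7}
Reach set: {0,3,4,7}
  0: ok
  3: ok
  4: outside
  7: ok
reach 4 via tau — violates

Answer: INVARIANT VIOLATED at state 4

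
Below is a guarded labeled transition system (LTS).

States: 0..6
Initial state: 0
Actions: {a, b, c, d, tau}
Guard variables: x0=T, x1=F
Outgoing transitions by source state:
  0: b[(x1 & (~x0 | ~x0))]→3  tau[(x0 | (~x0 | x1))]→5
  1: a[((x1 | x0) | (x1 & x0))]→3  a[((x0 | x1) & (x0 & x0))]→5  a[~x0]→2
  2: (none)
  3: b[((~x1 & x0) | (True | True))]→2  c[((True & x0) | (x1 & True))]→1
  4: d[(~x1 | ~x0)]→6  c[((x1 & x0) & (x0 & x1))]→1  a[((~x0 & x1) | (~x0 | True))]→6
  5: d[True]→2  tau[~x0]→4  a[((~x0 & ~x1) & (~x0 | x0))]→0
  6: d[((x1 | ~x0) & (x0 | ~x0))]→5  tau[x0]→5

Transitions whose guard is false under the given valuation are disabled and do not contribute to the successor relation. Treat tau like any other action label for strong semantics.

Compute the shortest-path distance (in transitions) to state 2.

Answer: 2

Working:
BFS to 2:
  L0 = {0}
  L1 = {5}
  L2 = {2}
first hit 2 at d=2 via tau·d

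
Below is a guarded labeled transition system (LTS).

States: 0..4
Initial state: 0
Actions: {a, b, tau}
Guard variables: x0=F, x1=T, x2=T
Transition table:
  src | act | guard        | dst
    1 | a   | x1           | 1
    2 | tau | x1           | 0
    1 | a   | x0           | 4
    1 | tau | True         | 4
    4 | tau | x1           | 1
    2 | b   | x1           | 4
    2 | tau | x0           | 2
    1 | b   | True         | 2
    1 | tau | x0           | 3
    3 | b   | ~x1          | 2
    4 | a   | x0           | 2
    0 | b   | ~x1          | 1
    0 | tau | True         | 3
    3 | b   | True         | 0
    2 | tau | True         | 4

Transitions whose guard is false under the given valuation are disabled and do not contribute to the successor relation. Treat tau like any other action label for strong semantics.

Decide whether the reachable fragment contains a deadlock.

R = {0,3}
  0: tau→3  [1 exit(s)]
  3: b→0  [1 exit(s)]

Answer: DEADLOCK-FREE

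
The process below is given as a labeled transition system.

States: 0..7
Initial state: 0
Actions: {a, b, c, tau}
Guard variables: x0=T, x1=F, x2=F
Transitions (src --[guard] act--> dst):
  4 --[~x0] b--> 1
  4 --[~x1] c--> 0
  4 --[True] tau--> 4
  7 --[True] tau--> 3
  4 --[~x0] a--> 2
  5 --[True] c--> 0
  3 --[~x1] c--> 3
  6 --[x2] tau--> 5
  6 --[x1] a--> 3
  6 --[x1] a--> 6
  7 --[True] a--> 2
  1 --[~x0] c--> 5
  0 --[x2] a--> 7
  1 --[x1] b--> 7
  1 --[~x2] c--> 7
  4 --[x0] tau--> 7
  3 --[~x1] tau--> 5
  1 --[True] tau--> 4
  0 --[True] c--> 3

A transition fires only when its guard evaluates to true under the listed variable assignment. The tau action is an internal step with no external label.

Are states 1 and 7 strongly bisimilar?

Answer: NOT BISIMILAR

Trace:
Refine partition for ~:
  round 0: {{0,1,2,3,4,5,6,7}}
  round 1: {{0,5},{1,3,4},{2,6},{7}}
  round 2: {{0},{1},{2,6},{3},{4},{5},{7}}
7 equivalence class(es) (converged in 3)
1∈{1}, 7∈{7}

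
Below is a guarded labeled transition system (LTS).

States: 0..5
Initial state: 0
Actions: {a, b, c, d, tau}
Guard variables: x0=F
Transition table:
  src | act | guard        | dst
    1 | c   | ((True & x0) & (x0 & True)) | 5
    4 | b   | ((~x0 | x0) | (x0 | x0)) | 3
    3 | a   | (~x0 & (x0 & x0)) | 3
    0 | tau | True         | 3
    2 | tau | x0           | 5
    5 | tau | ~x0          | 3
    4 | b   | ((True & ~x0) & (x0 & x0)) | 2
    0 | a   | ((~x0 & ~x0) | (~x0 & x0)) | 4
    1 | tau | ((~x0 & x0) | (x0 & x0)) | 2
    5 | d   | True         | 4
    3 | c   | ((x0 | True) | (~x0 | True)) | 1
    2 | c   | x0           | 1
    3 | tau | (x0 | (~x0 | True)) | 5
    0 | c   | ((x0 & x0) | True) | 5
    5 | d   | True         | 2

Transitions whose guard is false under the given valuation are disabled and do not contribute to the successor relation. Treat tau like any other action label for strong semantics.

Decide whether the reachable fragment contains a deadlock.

Answer: DEADLOCK at state 1

Trace:
Reach set: {0,1,2,3,4,5}
  0: a→4  c→5  tau→3  [3 out]
  1: ∅  [STUCK]
  2: ∅  [STUCK]
  3: c→1  tau→5  [2 out]
  4: b→3  [1 out]
  5: d→2  d→4  tau→3  [3 out]
trace reaching 1: tau·c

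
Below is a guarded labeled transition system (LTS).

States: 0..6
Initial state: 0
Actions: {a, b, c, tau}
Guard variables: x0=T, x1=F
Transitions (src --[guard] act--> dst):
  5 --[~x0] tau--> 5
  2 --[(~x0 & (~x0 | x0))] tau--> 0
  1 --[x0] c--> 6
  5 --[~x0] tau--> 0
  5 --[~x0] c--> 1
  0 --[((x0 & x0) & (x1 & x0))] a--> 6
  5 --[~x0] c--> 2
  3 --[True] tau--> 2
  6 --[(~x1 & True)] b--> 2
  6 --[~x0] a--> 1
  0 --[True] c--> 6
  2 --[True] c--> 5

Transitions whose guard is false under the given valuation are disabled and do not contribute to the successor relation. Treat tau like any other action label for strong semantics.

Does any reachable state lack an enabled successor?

Reach set: {0,2,5,6}
  0: c→6  [1 exit(s)]
  2: c→5  [1 exit(s)]
  5: ∅  [deadlock]
  6: b→2  [1 exit(s)]
trace reaching 5: c·b·c

Answer: DEADLOCK at state 5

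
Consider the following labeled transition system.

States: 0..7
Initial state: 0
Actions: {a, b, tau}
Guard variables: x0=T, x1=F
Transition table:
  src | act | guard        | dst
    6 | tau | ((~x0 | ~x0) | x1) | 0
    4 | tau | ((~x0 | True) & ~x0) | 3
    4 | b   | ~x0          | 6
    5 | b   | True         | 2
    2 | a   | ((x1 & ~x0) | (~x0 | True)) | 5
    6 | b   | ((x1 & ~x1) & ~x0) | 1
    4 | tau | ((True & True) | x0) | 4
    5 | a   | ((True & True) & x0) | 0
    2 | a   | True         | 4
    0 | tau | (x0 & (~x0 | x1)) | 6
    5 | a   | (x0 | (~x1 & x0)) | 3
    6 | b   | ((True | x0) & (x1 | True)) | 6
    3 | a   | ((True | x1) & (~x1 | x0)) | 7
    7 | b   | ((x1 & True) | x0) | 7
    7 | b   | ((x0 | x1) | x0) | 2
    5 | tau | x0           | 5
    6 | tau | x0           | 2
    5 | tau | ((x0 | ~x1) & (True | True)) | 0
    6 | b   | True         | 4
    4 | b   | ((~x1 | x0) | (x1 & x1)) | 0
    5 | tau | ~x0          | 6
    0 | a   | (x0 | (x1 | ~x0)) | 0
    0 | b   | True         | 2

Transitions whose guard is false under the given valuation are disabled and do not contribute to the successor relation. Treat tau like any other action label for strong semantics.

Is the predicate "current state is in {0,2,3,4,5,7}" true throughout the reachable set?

Answer: INVARIANT HOLDS

Working:
Inv-set: {0,2,3,4,5,7}
Reach set: {0,2,3,4,5,7}
  0: ok
  2: ok
  3: ok
  4: ok
  5: ok
  7: ok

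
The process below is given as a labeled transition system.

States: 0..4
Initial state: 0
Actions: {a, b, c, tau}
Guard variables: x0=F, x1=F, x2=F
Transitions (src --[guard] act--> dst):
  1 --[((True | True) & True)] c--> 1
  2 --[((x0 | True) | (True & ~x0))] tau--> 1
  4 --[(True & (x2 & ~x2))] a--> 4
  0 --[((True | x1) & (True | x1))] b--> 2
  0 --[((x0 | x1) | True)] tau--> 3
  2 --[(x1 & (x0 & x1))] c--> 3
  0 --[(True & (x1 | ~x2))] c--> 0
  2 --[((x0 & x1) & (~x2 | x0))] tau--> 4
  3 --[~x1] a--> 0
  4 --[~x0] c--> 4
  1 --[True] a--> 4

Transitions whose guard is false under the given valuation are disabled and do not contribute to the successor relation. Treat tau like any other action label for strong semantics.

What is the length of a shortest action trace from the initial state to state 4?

Layered search for 4:
  Layer 0: {0}
  Layer 1: {2,3}
  Layer 2: {1}
  Layer 3: {4}
4 enters at depth 3; path b·tau·a

Answer: 3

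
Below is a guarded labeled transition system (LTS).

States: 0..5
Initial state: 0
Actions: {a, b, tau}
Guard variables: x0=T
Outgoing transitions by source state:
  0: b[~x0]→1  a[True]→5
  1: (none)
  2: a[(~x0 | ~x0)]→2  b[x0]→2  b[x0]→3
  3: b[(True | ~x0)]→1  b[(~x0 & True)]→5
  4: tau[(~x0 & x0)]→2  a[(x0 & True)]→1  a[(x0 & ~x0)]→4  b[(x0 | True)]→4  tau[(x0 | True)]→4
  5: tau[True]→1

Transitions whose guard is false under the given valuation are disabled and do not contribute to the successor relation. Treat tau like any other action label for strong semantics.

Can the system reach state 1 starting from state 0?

Answer: REACHABLE

Analysis:
Guard filter leaves 8 enabled edge(s).
L0 = {0}
L1 = {5}  total {0,5}
L2 = {1}  total {0,1,5}
Reachable = {0,1,5}
witness 1: a·tau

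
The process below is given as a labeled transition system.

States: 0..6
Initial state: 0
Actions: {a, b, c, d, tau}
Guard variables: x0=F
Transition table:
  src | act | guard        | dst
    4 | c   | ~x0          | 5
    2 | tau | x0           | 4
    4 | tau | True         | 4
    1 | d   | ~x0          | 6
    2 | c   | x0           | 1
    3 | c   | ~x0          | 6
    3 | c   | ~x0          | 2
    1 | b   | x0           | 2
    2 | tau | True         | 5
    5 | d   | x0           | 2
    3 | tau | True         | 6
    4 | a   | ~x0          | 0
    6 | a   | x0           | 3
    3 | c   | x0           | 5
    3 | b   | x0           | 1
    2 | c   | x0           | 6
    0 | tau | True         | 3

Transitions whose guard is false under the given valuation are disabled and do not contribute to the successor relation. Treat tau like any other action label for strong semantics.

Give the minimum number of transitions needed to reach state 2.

Answer: 2

Trace:
Layered search for 2:
  Layer 0: {0}
  Layer 1: {3}
  Layer 2: {2,6}
first hit 2 at d=2 via tau·c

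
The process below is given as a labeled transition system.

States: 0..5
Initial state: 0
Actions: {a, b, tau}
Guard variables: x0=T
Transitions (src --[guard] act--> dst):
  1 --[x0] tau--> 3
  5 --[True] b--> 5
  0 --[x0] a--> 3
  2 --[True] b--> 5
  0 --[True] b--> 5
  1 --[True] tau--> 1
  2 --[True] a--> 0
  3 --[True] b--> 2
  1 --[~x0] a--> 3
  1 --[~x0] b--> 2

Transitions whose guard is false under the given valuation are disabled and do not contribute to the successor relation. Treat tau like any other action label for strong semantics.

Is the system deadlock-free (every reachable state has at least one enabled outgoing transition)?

Reach set: {0,2,3,5}
  0: a→3  b→5  [2 out]
  2: a→0  b→5  [2 out]
  3: b→2  [1 out]
  5: b→5  [1 out]

Answer: DEADLOCK-FREE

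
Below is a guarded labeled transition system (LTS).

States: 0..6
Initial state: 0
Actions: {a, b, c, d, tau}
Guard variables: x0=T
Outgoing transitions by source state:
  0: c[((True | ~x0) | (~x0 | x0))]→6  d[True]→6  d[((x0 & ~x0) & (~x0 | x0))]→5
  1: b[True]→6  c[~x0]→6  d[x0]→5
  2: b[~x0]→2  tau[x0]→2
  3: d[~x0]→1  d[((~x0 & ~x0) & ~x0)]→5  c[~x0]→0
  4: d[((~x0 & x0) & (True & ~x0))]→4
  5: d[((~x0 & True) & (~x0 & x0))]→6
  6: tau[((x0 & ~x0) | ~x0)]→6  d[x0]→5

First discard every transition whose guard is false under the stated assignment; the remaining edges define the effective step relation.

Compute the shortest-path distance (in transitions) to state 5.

Answer: 2

Analysis:
BFS to 5:
  Layer 0: {0}
  Layer 1: {6}
  Layer 2: {5}
depth(5)=2, e.g. c·d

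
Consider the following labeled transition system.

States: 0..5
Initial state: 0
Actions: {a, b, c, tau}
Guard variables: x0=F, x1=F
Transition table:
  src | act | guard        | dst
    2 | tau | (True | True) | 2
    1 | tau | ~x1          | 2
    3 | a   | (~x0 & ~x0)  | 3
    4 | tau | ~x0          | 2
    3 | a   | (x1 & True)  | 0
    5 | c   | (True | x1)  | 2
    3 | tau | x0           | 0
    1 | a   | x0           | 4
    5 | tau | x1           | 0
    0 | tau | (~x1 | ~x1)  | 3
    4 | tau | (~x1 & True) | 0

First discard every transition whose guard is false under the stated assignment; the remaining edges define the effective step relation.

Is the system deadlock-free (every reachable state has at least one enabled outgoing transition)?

Answer: DEADLOCK-FREE

Trace:
Reach set: {0,3}
  0: tau→3  [1 exit(s)]
  3: a→3  [1 exit(s)]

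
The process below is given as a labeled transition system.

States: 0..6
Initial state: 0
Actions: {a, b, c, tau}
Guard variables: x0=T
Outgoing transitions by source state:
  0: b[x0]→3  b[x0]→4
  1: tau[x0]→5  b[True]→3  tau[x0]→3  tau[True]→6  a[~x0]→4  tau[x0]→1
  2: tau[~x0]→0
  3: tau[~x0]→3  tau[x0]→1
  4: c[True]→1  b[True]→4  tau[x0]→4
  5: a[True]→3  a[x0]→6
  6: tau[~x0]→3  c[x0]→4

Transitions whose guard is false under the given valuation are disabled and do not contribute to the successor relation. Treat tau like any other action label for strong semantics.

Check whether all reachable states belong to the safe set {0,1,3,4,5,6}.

Answer: INVARIANT HOLDS

Trace:
Inv-set: {0,1,3,4,5,6}
Reachable = {0,1,3,4,5,6}
  0: ok
  1: ok
  3: ok
  4: ok
  5: ok
  6: ok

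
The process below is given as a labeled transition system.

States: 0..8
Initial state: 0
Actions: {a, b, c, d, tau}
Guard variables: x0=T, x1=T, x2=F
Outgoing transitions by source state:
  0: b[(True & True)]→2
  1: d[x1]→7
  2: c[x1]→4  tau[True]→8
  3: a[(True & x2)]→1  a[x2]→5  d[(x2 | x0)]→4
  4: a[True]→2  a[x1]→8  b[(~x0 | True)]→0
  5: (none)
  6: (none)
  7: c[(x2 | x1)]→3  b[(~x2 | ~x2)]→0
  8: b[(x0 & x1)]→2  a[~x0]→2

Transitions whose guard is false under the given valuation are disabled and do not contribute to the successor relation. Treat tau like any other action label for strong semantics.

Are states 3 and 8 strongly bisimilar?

Bisimulation quotient by refinement:
  round 0: {{0,1,2,3,4,5,6,7,8}}
  round 1: {{0,8},{1,3},{2},{4},{5,6},{7}}
  round 2: {{0,8},{1},{2},{3},{4},{5,6},{7}}
Fixed point at round 3; 7 class(es).
class of 3: {3}; class of 8: {0,8}

Answer: NOT BISIMILAR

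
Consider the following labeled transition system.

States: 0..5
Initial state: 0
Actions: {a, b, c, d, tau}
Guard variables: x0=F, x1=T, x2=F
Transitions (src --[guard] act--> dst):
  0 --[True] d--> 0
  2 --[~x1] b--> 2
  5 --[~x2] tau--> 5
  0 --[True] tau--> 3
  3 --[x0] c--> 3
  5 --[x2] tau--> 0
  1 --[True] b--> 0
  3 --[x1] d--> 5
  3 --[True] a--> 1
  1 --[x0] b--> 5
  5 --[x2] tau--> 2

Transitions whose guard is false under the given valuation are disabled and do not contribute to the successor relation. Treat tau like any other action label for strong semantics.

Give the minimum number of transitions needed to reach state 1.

Answer: 2

Working:
BFS to 1:
  depth 0: {0}
  depth 1: {3}
  depth 2: {1,5}
depth(1)=2, e.g. tau·a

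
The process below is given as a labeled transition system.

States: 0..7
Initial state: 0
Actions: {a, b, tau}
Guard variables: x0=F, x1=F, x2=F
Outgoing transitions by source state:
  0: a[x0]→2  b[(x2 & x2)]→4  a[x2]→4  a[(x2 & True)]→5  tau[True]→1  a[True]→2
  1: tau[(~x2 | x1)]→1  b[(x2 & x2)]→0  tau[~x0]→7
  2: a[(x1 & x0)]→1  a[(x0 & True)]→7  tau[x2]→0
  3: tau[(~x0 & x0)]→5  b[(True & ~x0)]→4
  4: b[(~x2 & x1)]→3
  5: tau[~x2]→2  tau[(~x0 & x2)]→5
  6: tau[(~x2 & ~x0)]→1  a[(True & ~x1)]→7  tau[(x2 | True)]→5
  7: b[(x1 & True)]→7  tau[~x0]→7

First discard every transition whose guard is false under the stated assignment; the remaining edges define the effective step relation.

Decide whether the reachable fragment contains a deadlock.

Reach set: {0,1,2,7}
  0: a→2  tau→1  [2 exit(s)]
  1: tau→1  tau→7  [2 exit(s)]
  2: ∅  [STUCK]
  7: tau→7  [1 exit(s)]
Path to 2: a

Answer: DEADLOCK at state 2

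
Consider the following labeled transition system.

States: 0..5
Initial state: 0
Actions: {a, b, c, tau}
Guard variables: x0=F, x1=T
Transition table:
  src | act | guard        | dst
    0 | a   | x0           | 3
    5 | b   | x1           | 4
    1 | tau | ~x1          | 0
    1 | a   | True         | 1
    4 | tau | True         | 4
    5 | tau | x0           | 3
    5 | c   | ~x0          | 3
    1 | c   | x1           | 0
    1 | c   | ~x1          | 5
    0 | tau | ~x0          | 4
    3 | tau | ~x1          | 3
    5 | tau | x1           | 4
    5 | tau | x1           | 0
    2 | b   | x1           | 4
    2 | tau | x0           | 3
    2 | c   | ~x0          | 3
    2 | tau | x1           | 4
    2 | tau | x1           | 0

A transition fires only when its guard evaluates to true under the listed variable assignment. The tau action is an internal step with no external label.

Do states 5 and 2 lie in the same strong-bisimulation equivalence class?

Compute ~ classes (split until stable):
  round 0: {{0,1,2,3,4,5}}
  round 1: {{0,4},{1},{2,5},{3}}
Fixed point at round 2; 4 class(es).
[5]={2,5}  [2]={2,5}

Answer: BISIMILAR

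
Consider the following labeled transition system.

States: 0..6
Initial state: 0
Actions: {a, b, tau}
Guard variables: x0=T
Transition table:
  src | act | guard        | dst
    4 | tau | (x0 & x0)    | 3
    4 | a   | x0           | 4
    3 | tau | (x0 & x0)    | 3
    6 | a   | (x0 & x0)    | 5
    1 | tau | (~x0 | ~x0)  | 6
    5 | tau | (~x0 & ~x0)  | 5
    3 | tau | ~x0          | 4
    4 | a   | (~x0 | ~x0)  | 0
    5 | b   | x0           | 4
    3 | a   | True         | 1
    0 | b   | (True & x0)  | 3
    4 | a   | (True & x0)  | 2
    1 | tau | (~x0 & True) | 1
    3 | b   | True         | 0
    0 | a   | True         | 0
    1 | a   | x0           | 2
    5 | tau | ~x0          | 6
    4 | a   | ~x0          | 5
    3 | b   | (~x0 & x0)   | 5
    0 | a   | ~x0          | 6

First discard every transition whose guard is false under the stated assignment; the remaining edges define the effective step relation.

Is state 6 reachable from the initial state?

Answer: UNREACHABLE

Working:
After dropping false guards: 11 live edges.
Layer 0: {0}
Layer 1: {3}  total {0,3}
Layer 2: {1}  total {0,1,3}
Layer 3: {2}  total {0,1,2,3}
Reachable = {0,1,2,3}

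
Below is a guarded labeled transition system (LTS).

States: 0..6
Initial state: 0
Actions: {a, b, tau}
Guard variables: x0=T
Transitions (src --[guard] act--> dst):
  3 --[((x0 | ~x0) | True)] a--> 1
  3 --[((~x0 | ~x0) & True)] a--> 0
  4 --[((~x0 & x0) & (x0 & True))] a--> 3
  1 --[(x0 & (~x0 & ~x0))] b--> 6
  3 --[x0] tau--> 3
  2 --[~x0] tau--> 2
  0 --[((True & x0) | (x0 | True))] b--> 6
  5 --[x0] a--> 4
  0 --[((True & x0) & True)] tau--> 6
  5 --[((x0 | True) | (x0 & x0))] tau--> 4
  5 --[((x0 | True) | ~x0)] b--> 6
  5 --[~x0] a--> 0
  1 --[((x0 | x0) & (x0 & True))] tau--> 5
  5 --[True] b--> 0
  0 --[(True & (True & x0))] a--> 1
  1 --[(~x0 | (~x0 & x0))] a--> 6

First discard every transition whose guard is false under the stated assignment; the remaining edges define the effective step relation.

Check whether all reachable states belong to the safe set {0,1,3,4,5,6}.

Safe = {0,1,3,4,5,6}
Reach set: {0,1,4,5,6}
  0: safe
  1: safe
  4: safe
  5: safe
  6: safe

Answer: INVARIANT HOLDS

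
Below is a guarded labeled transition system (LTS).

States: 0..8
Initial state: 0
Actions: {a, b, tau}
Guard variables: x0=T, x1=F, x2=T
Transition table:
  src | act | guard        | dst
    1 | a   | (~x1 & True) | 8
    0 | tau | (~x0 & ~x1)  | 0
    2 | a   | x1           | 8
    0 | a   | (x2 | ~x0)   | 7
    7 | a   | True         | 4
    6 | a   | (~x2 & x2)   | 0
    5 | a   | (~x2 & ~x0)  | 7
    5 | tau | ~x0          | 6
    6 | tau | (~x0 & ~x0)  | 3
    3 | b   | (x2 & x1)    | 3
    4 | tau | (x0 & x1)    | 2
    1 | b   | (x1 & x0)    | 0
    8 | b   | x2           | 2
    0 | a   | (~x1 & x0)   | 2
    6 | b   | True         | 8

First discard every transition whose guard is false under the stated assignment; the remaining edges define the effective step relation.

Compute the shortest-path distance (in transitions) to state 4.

Answer: 2

Analysis:
Breadth-first toward 4:
  Layer 0: {0}
  Layer 1: {2,7}
  Layer 2: {4}
first hit 4 at d=2 via a·a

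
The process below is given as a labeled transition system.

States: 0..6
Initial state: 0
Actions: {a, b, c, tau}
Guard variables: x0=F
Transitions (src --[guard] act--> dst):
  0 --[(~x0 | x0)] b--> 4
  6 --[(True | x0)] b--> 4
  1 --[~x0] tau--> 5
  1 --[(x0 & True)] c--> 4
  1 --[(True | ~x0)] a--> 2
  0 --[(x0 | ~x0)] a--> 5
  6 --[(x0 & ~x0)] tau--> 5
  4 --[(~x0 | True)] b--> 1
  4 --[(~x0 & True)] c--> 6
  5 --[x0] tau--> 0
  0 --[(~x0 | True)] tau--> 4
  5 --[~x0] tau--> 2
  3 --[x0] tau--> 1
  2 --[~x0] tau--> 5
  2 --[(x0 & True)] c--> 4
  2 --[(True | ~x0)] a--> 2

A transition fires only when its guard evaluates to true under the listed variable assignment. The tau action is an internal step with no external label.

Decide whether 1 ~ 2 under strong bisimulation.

Answer: BISIMILAR

Analysis:
Bisimulation quotient by refinement:
  round 0: {{0,1,2,3,4,5,6}}
  round 1: {{0},{1,2},{3},{4},{5},{6}}
Fixed point at round 2; 6 class(es).
class of 1: {1,2}; class of 2: {1,2}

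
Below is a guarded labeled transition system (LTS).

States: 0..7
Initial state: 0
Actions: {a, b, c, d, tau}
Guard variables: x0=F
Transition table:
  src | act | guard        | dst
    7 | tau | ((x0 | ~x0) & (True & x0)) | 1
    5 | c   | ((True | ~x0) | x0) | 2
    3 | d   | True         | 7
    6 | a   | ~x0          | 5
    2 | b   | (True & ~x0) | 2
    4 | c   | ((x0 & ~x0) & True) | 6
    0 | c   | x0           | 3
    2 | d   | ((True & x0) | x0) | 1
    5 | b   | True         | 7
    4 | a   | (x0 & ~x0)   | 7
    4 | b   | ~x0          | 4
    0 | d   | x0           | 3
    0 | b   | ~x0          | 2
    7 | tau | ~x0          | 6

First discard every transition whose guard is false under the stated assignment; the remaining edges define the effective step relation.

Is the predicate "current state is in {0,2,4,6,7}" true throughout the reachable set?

Answer: INVARIANT HOLDS

Analysis:
Allowed set {0,2,4,6,7}
R = {0,2}
  0: safe
  2: safe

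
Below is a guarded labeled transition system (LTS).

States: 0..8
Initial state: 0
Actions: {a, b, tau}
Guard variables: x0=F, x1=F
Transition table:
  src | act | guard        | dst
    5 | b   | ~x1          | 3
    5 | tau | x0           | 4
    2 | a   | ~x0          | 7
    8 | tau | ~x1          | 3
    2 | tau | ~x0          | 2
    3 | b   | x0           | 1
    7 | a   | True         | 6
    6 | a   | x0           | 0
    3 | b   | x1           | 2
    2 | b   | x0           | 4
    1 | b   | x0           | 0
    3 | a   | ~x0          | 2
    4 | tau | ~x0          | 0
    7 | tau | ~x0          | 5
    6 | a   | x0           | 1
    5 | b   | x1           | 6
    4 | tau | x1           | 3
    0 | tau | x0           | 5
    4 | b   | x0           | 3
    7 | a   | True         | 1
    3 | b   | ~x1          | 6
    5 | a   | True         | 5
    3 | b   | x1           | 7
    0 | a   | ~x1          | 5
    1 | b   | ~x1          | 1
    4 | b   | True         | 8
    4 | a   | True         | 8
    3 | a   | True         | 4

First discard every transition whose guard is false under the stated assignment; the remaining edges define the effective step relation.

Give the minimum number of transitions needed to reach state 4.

Breadth-first toward 4:
  L0 = {0}
  L1 = {5}
  L2 = {3}
  L3 = {2,4,6}
first hit 4 at d=3 via a·b·a

Answer: 3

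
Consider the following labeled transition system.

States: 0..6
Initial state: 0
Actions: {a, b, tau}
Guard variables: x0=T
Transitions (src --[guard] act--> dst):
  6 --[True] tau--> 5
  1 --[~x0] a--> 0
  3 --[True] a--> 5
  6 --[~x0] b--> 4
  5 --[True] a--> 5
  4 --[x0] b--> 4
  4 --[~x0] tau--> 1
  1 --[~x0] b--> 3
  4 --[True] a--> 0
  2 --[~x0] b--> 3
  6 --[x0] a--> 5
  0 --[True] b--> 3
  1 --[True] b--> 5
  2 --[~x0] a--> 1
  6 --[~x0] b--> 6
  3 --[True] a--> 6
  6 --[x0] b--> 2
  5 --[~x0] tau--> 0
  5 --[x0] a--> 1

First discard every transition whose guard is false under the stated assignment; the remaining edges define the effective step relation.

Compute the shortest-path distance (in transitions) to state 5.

Answer: 2

Working:
BFS to 5:
  L0 = {0}
  L1 = {3}
  L2 = {5,6}
5 enters at depth 2; path b·a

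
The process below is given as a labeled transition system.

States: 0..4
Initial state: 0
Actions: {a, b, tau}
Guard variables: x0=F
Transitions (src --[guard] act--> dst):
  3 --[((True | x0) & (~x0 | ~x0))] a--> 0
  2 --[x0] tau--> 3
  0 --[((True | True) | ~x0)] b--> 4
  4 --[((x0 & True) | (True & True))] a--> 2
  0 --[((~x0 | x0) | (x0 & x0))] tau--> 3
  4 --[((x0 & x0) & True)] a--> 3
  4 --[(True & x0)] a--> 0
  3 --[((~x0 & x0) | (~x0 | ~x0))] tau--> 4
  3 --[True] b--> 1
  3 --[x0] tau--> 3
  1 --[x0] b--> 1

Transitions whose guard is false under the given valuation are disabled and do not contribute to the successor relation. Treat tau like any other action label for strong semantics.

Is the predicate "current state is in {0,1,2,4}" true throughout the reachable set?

Answer: INVARIANT VIOLATED at state 3

Analysis:
Inv-set: {0,1,2,4}
Reach set: {0,1,2,3,4}
  0: safe
  1: safe
  2: safe
  3: ✗ unsafe
  4: safe
counterexample path to 3: tau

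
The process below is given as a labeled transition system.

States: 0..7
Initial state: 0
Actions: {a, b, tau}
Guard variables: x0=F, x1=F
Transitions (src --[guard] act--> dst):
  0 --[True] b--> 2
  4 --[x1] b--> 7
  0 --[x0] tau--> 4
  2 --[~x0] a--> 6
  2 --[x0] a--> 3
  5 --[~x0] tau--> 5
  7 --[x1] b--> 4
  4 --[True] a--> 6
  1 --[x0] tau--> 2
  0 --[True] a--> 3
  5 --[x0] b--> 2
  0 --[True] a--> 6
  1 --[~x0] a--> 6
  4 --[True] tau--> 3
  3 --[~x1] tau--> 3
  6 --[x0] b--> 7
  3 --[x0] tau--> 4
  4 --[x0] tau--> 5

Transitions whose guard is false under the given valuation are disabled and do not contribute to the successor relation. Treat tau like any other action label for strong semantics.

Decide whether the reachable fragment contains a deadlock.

Answer: DEADLOCK at state 6

Trace:
Reachable = {0,2,3,6}
  0: a→3  a→6  b→2  [3 out]
  2: a→6  [1 out]
  3: tau→3  [1 out]
  6: ∅  [deadlock]
trace reaching 6: a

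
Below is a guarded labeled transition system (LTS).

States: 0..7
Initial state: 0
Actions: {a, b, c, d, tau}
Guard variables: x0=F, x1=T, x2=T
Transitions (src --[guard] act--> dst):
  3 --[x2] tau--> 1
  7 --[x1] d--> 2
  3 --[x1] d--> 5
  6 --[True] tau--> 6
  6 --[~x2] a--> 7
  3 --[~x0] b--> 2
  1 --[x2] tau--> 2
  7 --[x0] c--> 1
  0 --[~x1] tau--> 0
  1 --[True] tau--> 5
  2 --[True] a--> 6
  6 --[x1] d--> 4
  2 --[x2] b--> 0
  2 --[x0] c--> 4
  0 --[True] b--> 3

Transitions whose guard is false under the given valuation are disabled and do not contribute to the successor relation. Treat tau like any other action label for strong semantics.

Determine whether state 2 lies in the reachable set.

Answer: REACHABLE

Analysis:
After dropping false guards: 11 live edges.
L0 = {0}
L1 = {3}  now seen {0,3}
L2 = {1,2,5}  now seen {0,1,2,3,5}
L3 = {6}  now seen {0,1,2,3,5,6}
L4 = {4}  now seen {0,1,2,3,4,5,6}
R = {0,1,2,3,4,5,6}
witness 2: b·b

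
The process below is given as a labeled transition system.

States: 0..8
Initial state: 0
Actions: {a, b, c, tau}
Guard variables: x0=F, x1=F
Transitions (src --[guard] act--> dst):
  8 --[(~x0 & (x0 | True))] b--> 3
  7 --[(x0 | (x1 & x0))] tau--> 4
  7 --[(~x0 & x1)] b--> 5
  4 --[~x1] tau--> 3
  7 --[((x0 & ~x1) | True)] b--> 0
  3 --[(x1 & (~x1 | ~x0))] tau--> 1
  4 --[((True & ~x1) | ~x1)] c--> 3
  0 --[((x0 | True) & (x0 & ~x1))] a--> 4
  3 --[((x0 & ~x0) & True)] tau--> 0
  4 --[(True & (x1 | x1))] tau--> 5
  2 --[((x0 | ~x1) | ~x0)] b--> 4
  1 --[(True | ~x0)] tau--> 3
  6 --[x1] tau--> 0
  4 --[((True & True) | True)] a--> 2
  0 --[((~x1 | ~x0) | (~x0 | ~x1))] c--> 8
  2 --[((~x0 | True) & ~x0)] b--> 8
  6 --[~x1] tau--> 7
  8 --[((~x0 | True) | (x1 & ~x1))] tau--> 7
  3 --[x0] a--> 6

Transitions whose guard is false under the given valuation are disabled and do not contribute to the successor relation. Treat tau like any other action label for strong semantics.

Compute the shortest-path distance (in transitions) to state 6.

Answer: UNREACHABLE

Analysis:
Breadth-first toward 6:
  L0 = {0}
  L1 = {8}
  L2 = {3,7}
6 never appears.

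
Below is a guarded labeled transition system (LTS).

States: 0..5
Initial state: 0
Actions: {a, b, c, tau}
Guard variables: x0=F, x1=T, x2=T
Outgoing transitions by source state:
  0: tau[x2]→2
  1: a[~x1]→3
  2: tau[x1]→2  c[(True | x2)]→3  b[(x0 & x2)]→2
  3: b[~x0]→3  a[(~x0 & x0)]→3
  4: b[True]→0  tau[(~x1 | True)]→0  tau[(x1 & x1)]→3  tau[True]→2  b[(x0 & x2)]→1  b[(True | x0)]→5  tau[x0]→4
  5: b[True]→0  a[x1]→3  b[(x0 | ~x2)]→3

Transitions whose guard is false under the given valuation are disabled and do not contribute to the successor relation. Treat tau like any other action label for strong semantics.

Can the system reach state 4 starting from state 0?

Answer: UNREACHABLE

Trace:
After dropping false guards: 11 live edges.
depth 0: {0}
depth 1: {2}  now seen {0,2}
depth 2: {3}  now seen {0,2,3}
R = {0,2,3}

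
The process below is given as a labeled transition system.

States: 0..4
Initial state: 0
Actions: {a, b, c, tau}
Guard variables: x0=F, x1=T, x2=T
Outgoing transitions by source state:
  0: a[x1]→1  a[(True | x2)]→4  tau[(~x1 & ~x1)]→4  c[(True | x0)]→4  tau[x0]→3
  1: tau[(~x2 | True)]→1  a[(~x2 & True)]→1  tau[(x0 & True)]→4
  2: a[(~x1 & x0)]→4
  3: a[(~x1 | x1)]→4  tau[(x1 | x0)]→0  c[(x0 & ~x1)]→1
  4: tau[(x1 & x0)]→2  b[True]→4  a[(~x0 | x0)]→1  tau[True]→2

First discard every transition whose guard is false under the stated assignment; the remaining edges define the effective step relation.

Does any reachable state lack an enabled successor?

Answer: DEADLOCK at state 2

Trace:
Reachable = {0,1,2,4}
  0: a→1  a→4  c→4  [deg 3]
  1: tau→1  [deg 1]
  2: ∅  [STUCK]
  4: a→1  b→4  tau→2  [deg 3]
witness 2: a·tau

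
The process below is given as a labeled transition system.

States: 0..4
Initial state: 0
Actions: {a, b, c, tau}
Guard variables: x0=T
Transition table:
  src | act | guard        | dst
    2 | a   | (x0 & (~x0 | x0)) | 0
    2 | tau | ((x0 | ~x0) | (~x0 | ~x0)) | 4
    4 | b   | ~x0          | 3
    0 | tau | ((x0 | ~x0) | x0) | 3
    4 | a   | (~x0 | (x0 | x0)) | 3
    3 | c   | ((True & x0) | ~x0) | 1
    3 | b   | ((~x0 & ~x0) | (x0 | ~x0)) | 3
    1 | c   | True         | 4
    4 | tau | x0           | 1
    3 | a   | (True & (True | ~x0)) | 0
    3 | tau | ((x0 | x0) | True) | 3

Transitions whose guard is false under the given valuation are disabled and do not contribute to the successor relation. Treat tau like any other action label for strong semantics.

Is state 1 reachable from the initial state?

After dropping false guards: 10 live edges.
depth 0: {0}
depth 1: {3}  now seen {0,3}
depth 2: {1}  now seen {0,1,3}
depth 3: {4}  now seen {0,1,3,4}
R = {0,1,3,4}
Path to 1: tau·c

Answer: REACHABLE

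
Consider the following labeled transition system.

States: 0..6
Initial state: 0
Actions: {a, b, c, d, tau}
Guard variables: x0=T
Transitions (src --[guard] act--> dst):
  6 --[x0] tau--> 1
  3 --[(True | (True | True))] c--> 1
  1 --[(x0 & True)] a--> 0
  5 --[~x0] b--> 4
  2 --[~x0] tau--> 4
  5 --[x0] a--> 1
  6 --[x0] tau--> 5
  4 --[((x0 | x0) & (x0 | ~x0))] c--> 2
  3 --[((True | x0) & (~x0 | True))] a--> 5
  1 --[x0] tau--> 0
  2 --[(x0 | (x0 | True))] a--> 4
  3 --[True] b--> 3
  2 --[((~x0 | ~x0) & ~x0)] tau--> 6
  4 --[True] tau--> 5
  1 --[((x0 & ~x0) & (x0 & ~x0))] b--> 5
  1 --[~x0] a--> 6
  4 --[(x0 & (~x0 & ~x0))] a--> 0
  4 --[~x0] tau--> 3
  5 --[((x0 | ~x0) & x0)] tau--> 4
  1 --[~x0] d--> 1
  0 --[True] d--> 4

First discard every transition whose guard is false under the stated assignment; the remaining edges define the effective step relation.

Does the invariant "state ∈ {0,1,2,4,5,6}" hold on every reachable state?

Allowed set {0,1,2,4,5,6}
R = {0,1,2,4,5}
  0: ok
  1: ok
  2: ok
  4: ok
  5: ok

Answer: INVARIANT HOLDS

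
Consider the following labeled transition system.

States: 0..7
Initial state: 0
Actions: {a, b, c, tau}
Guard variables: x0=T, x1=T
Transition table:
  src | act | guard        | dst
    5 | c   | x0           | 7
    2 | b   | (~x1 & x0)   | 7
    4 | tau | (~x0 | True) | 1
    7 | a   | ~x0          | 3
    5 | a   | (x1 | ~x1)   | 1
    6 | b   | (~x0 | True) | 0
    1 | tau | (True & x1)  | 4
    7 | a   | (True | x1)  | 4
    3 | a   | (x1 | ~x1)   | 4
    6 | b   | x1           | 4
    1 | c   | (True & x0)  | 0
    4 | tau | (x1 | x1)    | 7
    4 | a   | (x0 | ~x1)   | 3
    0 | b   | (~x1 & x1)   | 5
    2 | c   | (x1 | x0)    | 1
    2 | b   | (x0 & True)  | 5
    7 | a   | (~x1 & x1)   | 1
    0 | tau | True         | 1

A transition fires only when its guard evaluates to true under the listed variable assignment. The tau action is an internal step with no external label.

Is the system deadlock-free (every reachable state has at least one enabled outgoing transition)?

Reachable = {0,1,3,4,7}
  0: tau→1  [deg 1]
  1: c→0  tau→4  [deg 2]
  3: a→4  [deg 1]
  4: a→3  tau→1  tau→7  [deg 3]
  7: a→4  [deg 1]

Answer: DEADLOCK-FREE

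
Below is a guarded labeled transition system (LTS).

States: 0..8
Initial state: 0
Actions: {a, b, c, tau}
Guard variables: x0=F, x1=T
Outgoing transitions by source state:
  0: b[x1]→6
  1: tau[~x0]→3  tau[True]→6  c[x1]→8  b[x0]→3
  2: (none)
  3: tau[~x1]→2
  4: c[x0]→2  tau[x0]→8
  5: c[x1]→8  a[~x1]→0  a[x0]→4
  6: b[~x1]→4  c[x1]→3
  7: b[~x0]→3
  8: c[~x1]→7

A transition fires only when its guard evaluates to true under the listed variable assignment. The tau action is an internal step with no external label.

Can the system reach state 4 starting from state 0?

Guard filter leaves 7 enabled edge(s).
Layer 0: {0}
Layer 1: {6}  total {0,6}
Layer 2: {3}  total {0,3,6}
Reach set: {0,3,6}

Answer: UNREACHABLE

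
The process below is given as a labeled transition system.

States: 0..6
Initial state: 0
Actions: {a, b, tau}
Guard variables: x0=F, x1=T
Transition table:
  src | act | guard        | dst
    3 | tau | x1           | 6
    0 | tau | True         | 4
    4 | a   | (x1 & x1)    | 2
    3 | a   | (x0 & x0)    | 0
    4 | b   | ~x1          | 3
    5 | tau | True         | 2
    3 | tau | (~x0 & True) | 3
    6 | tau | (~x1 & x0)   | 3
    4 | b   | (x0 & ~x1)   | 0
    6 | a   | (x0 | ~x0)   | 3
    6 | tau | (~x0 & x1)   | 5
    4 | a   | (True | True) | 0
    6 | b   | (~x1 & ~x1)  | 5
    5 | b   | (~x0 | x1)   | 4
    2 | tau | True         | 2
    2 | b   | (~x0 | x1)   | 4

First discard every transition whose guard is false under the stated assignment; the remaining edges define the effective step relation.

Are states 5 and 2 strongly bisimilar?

Answer: BISIMILAR

Working:
Refine partition for ~:
  round 0: {{0,1,2,3,4,5,6}}
  round 1: {{0,3},{1},{2,5},{4},{6}}
  round 2: {{0},{1},{2,5},{3},{4},{6}}
6 equivalence class(es) (converged in 3)
[5]={2,5}  [2]={2,5}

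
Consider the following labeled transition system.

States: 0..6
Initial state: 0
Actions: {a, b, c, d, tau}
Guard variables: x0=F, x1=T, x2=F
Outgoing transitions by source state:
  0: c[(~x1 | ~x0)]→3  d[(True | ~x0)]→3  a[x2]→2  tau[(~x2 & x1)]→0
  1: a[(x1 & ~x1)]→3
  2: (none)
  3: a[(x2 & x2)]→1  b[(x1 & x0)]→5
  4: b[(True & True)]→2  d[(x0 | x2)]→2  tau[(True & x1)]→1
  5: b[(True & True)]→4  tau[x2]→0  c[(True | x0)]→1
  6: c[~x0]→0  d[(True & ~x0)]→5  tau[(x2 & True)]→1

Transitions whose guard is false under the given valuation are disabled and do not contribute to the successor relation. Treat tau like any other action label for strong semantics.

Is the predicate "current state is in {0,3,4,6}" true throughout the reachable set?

Answer: INVARIANT HOLDS

Trace:
Allowed set {0,3,4,6}
Reachable = {0,3}
  0: ✓
  3: ✓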